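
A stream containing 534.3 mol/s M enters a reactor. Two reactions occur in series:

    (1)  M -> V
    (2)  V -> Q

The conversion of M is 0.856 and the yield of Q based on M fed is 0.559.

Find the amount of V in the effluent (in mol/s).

159 mol/s

Conversion of M: M consumed = 1ξ₁ = 0.856 × 534.3 → ξ₁ = 457.4 mol/s.
Yield of Q: 1ξ₂ / 534.3 = 0.559 → ξ₂ = 298.7 mol/s.
Outlet amounts (n = n₀ + Σ ν·ξ):
  M: 534.3 − 1(457.4) = 76.94
  V: 0 + 1(457.4) − 1(298.7) = 158.7
  Q: 0 + 1(298.7) = 298.7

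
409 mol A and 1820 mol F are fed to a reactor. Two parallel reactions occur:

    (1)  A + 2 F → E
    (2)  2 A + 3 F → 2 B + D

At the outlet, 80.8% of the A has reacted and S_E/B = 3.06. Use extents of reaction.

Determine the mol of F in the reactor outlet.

Conversion of A: A consumed = 0.808 × 409 = 330.5 mol = 1ξ₁ + 2ξ₂.
Selectivity: 1ξ₁ / (2ξ₂) = 3.06 → ξ₁ = 6.12 ξ₂.
Substitute: (1·6.12 + 2) ξ₂ = 330.5 → ξ₂ = 40.7 mol, ξ₁ = 249.1 mol.
Outlet amounts (n = n₀ + Σ ν·ξ):
  A: 409 − 1(249.1) − 2(40.7) = 78.53
  F: 1820 − 2(249.1) − 3(40.7) = 1200
  E: 0 + 1(249.1) = 249.1
  B: 0 + 2(40.7) = 81.4
  D: 0 + 1(40.7) = 40.7

1200 mol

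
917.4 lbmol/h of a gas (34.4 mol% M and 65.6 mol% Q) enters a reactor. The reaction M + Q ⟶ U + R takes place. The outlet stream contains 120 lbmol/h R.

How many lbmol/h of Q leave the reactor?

For R: n = n₀ + 1ξ → 120 = 0 + 1ξ, giving ξ = 120 lbmol/h.
Outlet amounts (n = n₀ + ν ξ):
  M: 315.6 − 1(120) = 195.6
  Q: 601.8 − 1(120) = 481.8
  U: 0 + 1(120) = 120
  R: 0 + 1(120) = 120

482 lbmol/h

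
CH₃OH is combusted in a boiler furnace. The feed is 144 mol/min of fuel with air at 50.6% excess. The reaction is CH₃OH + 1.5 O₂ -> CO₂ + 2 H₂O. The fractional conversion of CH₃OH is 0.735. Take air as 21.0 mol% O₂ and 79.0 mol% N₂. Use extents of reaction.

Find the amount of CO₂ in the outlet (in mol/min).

Stoichiometric O₂ = 1.5 × 144 = 216 mol/min; O₂ fed = 216 × 1.506 = 325.3 mol/min.
N₂ fed = 325.3 × 79/21 = 1224 mol/min.
Fuel reacted = 0.735 × 144 → ξ = 105.8 mol/min.
Outlet (n = n₀ + ν ξ):
  CH₃OH: 144 − 1(105.8) = 38.16
  O₂: 325.3 − 1.5(105.8) = 166.5
  N₂: 1224 (inert)
  CO₂: 0 + 1(105.8) = 105.8
  H₂O: 0 + 2(105.8) = 211.7

106 mol/min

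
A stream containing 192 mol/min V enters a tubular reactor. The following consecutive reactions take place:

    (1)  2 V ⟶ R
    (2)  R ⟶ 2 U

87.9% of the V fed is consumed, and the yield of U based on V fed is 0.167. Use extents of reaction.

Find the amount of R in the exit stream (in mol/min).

Conversion of V: V consumed = 2ξ₁ = 0.879 × 192 → ξ₁ = 84.38 mol/min.
Yield of U: 2ξ₂ / 192 = 0.167 → ξ₂ = 16.03 mol/min.
Outlet amounts (n = n₀ + Σ ν·ξ):
  V: 192 − 2(84.38) = 23.23
  R: 0 + 1(84.38) − 1(16.03) = 68.35
  U: 0 + 2(16.03) = 32.06

68.4 mol/min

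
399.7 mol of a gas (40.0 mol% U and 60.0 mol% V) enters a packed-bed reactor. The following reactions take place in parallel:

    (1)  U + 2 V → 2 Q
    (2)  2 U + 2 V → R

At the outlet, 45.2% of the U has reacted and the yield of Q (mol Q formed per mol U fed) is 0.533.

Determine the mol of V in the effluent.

Yield of Q: 2ξ₁ / 159.9 = 0.533 → ξ₁ = 42.61 mol.
Conversion of U: 1ξ₁ + 2ξ₂ = 0.452 × 159.9 = 72.27 → ξ₂ = 14.83 mol.
Outlet amounts (n = n₀ + Σ ν·ξ):
  U: 159.9 − 1(42.61) − 2(14.83) = 87.61
  V: 239.8 − 2(42.61) − 2(14.83) = 124.9
  Q: 0 + 2(42.61) = 85.22
  R: 0 + 1(14.83) = 14.83

125 mol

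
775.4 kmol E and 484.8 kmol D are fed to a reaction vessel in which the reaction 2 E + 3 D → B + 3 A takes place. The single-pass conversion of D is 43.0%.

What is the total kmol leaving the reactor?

1190 kmol

D reacted = 0.43 × 484.8 = 208.5 kmol; ν_D = −3, so ξ = 208.5/3 = 69.49 kmol.
Outlet amounts (n = n₀ + ν ξ):
  E: 775.4 − 2(69.49) = 636.4
  D: 484.8 − 3(69.49) = 276.3
  B: 0 + 1(69.49) = 69.49
  A: 0 + 3(69.49) = 208.5
Total out = 636.4 + 276.3 + 69.49 + 208.5 = 1191 kmol.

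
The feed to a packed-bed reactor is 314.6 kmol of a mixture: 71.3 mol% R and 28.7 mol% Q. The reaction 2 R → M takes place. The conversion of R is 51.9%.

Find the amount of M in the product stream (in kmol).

58.2 kmol

R reacted = 0.519 × 224.3 = 116.4 kmol; ν_R = −2, so ξ = 116.4/2 = 58.21 kmol.
Outlet amounts (n = n₀ + ν ξ):
  R: 224.3 − 2(58.21) = 107.9
  M: 0 + 1(58.21) = 58.21
  Q: 90.29 (inert)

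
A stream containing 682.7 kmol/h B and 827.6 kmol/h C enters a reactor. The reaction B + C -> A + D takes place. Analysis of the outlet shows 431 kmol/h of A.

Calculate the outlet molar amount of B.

252 kmol/h

For A: n = n₀ + 1ξ → 431 = 0 + 1ξ, giving ξ = 431 kmol/h.
Outlet amounts (n = n₀ + ν ξ):
  B: 682.7 − 1(431) = 251.7
  C: 827.6 − 1(431) = 396.6
  A: 0 + 1(431) = 431
  D: 0 + 1(431) = 431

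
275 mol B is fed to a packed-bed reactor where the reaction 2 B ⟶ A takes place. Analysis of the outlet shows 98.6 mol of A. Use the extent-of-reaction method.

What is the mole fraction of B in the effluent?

0.441

For A: n = n₀ + 1ξ → 98.6 = 0 + 1ξ, giving ξ = 98.6 mol.
Outlet amounts (n = n₀ + ν ξ):
  B: 275 − 2(98.6) = 77.8
  A: 0 + 1(98.6) = 98.6
Total out = 176.4 mol; y_B = 77.8 / 176.4 = 0.441.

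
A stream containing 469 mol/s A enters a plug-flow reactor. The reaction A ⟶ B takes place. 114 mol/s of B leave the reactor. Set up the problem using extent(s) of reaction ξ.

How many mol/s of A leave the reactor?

355 mol/s

For B: n = n₀ + 1ξ → 114 = 0 + 1ξ, giving ξ = 114 mol/s.
Outlet amounts (n = n₀ + ν ξ):
  A: 469 − 1(114) = 355
  B: 0 + 1(114) = 114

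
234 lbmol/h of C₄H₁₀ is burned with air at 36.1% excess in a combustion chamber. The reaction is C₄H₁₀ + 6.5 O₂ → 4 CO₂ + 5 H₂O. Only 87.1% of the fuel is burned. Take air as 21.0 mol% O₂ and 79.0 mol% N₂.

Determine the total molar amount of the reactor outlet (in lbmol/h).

Stoichiometric O₂ = 6.5 × 234 = 1521 lbmol/h; O₂ fed = 1521 × 1.361 = 2070 lbmol/h.
N₂ fed = 2070 × 79/21 = 7787 lbmol/h.
Fuel reacted = 0.871 × 234 → ξ = 203.8 lbmol/h.
Outlet (n = n₀ + ν ξ):
  C₄H₁₀: 234 − 1(203.8) = 30.19
  O₂: 2070 − 6.5(203.8) = 745.3
  N₂: 7787 (inert)
  CO₂: 0 + 4(203.8) = 815.3
  H₂O: 0 + 5(203.8) = 1019
Total out = 30.19 + 745.3 + 7787 + 815.3 + 1019 = 10400 lbmol/h.

10400 lbmol/h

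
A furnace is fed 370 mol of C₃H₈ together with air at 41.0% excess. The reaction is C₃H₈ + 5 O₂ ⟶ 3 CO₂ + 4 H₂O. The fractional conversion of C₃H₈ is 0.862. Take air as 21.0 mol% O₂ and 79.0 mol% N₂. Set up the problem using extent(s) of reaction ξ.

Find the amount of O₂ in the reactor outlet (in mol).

Stoichiometric O₂ = 5 × 370 = 1850 mol; O₂ fed = 1850 × 1.410 = 2608 mol.
N₂ fed = 2608 × 79/21 = 9813 mol.
Fuel reacted = 0.862 × 370 → ξ = 318.9 mol.
Outlet (n = n₀ + ν ξ):
  C₃H₈: 370 − 1(318.9) = 51.06
  O₂: 2608 − 5(318.9) = 1014
  N₂: 9813 (inert)
  CO₂: 0 + 3(318.9) = 956.8
  H₂O: 0 + 4(318.9) = 1276

1010 mol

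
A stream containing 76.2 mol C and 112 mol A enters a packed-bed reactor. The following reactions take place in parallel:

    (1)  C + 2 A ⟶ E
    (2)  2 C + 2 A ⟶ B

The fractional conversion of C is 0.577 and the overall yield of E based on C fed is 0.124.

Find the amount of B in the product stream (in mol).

17.3 mol

Yield of E: 1ξ₁ / 76.2 = 0.124 → ξ₁ = 9.449 mol.
Conversion of C: 1ξ₁ + 2ξ₂ = 0.577 × 76.2 = 43.97 → ξ₂ = 17.26 mol.
Outlet amounts (n = n₀ + Σ ν·ξ):
  C: 76.2 − 1(9.449) − 2(17.26) = 32.23
  A: 112 − 2(9.449) − 2(17.26) = 58.58
  E: 0 + 1(9.449) = 9.449
  B: 0 + 1(17.26) = 17.26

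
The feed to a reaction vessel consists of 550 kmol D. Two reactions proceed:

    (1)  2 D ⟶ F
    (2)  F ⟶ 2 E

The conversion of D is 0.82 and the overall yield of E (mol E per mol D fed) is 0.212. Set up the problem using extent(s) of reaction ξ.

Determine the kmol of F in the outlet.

167 kmol

Conversion of D: D consumed = 2ξ₁ = 0.82 × 550 → ξ₁ = 225.5 kmol.
Yield of E: 2ξ₂ / 550 = 0.212 → ξ₂ = 58.3 kmol.
Outlet amounts (n = n₀ + Σ ν·ξ):
  D: 550 − 2(225.5) = 99
  F: 0 + 1(225.5) − 1(58.3) = 167.2
  E: 0 + 2(58.3) = 116.6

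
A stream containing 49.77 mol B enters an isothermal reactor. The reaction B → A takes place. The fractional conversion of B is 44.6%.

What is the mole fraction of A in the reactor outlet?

B reacted = 0.446 × 49.77 = 22.2 mol; ν_B = −1, so ξ = 22.2/1 = 22.2 mol.
Outlet amounts (n = n₀ + ν ξ):
  B: 49.77 − 1(22.2) = 27.57
  A: 0 + 1(22.2) = 22.2
Total out = 49.77 mol; y_A = 22.2 / 49.77 = 0.446.

0.446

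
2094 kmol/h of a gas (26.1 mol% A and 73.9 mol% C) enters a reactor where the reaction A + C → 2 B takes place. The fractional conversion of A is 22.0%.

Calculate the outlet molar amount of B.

240 kmol/h

A reacted = 0.22 × 546.5 = 120.2 kmol/h; ν_A = −1, so ξ = 120.2/1 = 120.2 kmol/h.
Outlet amounts (n = n₀ + ν ξ):
  A: 546.5 − 1(120.2) = 426.3
  C: 1547 − 1(120.2) = 1427
  B: 0 + 2(120.2) = 240.5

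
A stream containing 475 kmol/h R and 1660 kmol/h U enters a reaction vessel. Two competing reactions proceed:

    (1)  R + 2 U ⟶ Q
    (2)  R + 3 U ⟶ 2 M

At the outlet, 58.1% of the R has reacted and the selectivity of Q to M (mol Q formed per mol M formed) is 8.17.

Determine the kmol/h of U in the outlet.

1090 kmol/h

Conversion of R: R consumed = 0.581 × 475 = 276 kmol/h = 1ξ₁ + 1ξ₂.
Selectivity: 1ξ₁ / (2ξ₂) = 8.17 → ξ₁ = 16.34 ξ₂.
Substitute: (1·16.34 + 1) ξ₂ = 276 → ξ₂ = 15.92 kmol/h, ξ₁ = 260.1 kmol/h.
Outlet amounts (n = n₀ + Σ ν·ξ):
  R: 475 − 1(260.1) − 1(15.92) = 199
  U: 1660 − 2(260.1) − 3(15.92) = 1092
  Q: 0 + 1(260.1) = 260.1
  M: 0 + 2(15.92) = 31.83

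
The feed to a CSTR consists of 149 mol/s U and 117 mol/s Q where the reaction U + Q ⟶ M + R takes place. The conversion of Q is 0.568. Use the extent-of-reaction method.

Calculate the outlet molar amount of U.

Q reacted = 0.568 × 117 = 66.46 mol/s; ν_Q = −1, so ξ = 66.46/1 = 66.46 mol/s.
Outlet amounts (n = n₀ + ν ξ):
  U: 149 − 1(66.46) = 82.54
  Q: 117 − 1(66.46) = 50.54
  M: 0 + 1(66.46) = 66.46
  R: 0 + 1(66.46) = 66.46

82.5 mol/s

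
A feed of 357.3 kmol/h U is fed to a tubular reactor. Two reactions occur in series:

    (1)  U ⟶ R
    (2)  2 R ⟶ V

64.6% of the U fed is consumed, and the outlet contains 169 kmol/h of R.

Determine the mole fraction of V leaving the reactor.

0.0947

Conversion of U: U consumed = 1ξ₁ = 0.646 × 357.3 → ξ₁ = 230.8 kmol/h.
R balance: n_R = 0 + 1ξ₁ − 2ξ₂ = 169 → ξ₂ = (1·230.8 − 169)/2 = 30.91 kmol/h.
Outlet amounts (n = n₀ + Σ ν·ξ):
  U: 357.3 − 1(230.8) = 126.5
  R: 0 + 1(230.8) − 2(30.91) = 169
  V: 0 + 1(30.91) = 30.91
Total out = 326.4 kmol/h; y_V = 30.91 / 326.4 = 0.0947.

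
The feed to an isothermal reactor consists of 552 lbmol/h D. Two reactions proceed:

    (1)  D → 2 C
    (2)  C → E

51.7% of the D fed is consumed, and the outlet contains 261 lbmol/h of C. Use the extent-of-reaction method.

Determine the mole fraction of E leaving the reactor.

Conversion of D: D consumed = 1ξ₁ = 0.517 × 552 → ξ₁ = 285.4 lbmol/h.
C balance: n_C = 0 + 2ξ₁ − 1ξ₂ = 261 → ξ₂ = (2·285.4 − 261)/1 = 309.8 lbmol/h.
Outlet amounts (n = n₀ + Σ ν·ξ):
  D: 552 − 1(285.4) = 266.6
  C: 0 + 2(285.4) − 1(309.8) = 261
  E: 0 + 1(309.8) = 309.8
Total out = 837.4 lbmol/h; y_E = 309.8 / 837.4 = 0.3699.

0.37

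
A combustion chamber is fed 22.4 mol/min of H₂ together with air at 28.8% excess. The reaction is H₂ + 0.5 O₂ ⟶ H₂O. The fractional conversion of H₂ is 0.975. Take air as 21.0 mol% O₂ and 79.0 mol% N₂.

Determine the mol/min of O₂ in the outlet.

Stoichiometric O₂ = 0.5 × 22.4 = 11.2 mol/min; O₂ fed = 11.2 × 1.288 = 14.43 mol/min.
N₂ fed = 14.43 × 79/21 = 54.27 mol/min.
Fuel reacted = 0.975 × 22.4 → ξ = 21.84 mol/min.
Outlet (n = n₀ + ν ξ):
  H₂: 22.4 − 1(21.84) = 0.56
  O₂: 14.43 − 0.5(21.84) = 3.506
  N₂: 54.27 (inert)
  H₂O: 0 + 1(21.84) = 21.84

3.51 mol/min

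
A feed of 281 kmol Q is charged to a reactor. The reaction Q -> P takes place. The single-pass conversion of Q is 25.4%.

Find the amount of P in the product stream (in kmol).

71.4 kmol

Q reacted = 0.254 × 281 = 71.37 kmol; ν_Q = −1, so ξ = 71.37/1 = 71.37 kmol.
Outlet amounts (n = n₀ + ν ξ):
  Q: 281 − 1(71.37) = 209.6
  P: 0 + 1(71.37) = 71.37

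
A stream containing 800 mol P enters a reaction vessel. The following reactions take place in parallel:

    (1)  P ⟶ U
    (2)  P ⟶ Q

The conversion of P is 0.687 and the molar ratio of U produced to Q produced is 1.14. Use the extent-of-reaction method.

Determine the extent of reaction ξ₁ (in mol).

Conversion of P: P consumed = 0.687 × 800 = 549.6 mol = 1ξ₁ + 1ξ₂.
Selectivity: 1ξ₁ / (1ξ₂) = 1.14 → ξ₁ = 1.14 ξ₂.
Substitute: (1·1.14 + 1) ξ₂ = 549.6 → ξ₂ = 256.8 mol, ξ₁ = 292.8 mol.
Outlet amounts (n = n₀ + Σ ν·ξ):
  P: 800 − 1(292.8) − 1(256.8) = 250.4
  U: 0 + 1(292.8) = 292.8
  Q: 0 + 1(256.8) = 256.8

ξ₁ = 293 mol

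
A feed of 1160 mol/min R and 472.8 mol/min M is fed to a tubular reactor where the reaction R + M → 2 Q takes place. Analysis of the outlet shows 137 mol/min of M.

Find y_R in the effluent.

For M: n = n₀ − 1ξ → 137 = 472.8 − 1ξ, giving ξ = 335.8 mol/min.
Outlet amounts (n = n₀ + ν ξ):
  R: 1160 − 1(335.8) = 824.2
  M: 472.8 − 1(335.8) = 137
  Q: 0 + 2(335.8) = 671.6
Total out = 1633 mol/min; y_R = 824.2 / 1633 = 0.5048.

0.505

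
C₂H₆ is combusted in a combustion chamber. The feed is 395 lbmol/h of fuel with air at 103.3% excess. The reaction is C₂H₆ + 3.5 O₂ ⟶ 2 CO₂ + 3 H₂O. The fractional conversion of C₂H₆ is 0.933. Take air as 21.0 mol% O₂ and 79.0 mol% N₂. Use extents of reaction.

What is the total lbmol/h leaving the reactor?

Stoichiometric O₂ = 3.5 × 395 = 1382 lbmol/h; O₂ fed = 1382 × 2.033 = 2811 lbmol/h.
N₂ fed = 2811 × 79/21 = 10570 lbmol/h.
Fuel reacted = 0.933 × 395 → ξ = 368.5 lbmol/h.
Outlet (n = n₀ + ν ξ):
  C₂H₆: 395 − 1(368.5) = 26.46
  O₂: 2811 − 3.5(368.5) = 1521
  N₂: 10570 (inert)
  CO₂: 0 + 2(368.5) = 737.1
  H₂O: 0 + 3(368.5) = 1106
Total out = 26.46 + 1521 + 10570 + 737.1 + 1106 = 13960 lbmol/h.

14000 lbmol/h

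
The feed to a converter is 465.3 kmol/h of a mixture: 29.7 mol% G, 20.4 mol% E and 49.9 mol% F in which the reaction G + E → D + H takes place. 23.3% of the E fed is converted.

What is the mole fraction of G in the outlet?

0.249

E reacted = 0.233 × 94.92 = 22.12 kmol/h; ν_E = −1, so ξ = 22.12/1 = 22.12 kmol/h.
Outlet amounts (n = n₀ + ν ξ):
  G: 138.2 − 1(22.12) = 116.1
  E: 94.92 − 1(22.12) = 72.8
  D: 0 + 1(22.12) = 22.12
  H: 0 + 1(22.12) = 22.12
  F: 232.2 (inert)
Total out = 465.3 kmol/h; y_G = 116.1 / 465.3 = 0.2495.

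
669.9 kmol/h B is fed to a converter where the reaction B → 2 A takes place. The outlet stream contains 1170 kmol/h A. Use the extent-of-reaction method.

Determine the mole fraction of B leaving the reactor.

For A: n = n₀ + 2ξ → 1170 = 0 + 2ξ, giving ξ = 585 kmol/h.
Outlet amounts (n = n₀ + ν ξ):
  B: 669.9 − 1(585) = 84.9
  A: 0 + 2(585) = 1170
Total out = 1255 kmol/h; y_B = 84.9 / 1255 = 0.06765.

0.0677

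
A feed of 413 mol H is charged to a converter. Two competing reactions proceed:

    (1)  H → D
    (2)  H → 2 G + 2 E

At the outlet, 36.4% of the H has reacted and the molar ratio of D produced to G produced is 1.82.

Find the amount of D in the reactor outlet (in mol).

Conversion of H: H consumed = 0.364 × 413 = 150.3 mol = 1ξ₁ + 1ξ₂.
Selectivity: 1ξ₁ / (2ξ₂) = 1.82 → ξ₁ = 3.64 ξ₂.
Substitute: (1·3.64 + 1) ξ₂ = 150.3 → ξ₂ = 32.4 mol, ξ₁ = 117.9 mol.
Outlet amounts (n = n₀ + Σ ν·ξ):
  H: 413 − 1(117.9) − 1(32.4) = 262.7
  D: 0 + 1(117.9) = 117.9
  G: 0 + 2(32.4) = 64.8
  E: 0 + 2(32.4) = 64.8

118 mol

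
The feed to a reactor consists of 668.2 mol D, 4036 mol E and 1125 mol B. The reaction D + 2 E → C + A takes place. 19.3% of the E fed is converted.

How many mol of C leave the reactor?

E reacted = 0.193 × 4036 = 778.9 mol; ν_E = −2, so ξ = 778.9/2 = 389.5 mol.
Outlet amounts (n = n₀ + ν ξ):
  D: 668.2 − 1(389.5) = 278.7
  E: 4036 − 2(389.5) = 3257
  C: 0 + 1(389.5) = 389.5
  A: 0 + 1(389.5) = 389.5
  B: 1125 (inert)

389 mol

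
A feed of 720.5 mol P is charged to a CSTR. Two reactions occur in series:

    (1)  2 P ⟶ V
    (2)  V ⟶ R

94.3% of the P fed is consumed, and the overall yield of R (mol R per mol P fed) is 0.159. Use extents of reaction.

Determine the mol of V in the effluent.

225 mol

Conversion of P: P consumed = 2ξ₁ = 0.943 × 720.5 → ξ₁ = 339.7 mol.
Yield of R: 1ξ₂ / 720.5 = 0.159 → ξ₂ = 114.6 mol.
Outlet amounts (n = n₀ + Σ ν·ξ):
  P: 720.5 − 2(339.7) = 41.07
  V: 0 + 1(339.7) − 1(114.6) = 225.2
  R: 0 + 1(114.6) = 114.6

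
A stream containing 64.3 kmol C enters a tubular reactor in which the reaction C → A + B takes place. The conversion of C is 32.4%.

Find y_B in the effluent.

C reacted = 0.324 × 64.3 = 20.83 kmol; ν_C = −1, so ξ = 20.83/1 = 20.83 kmol.
Outlet amounts (n = n₀ + ν ξ):
  C: 64.3 − 1(20.83) = 43.47
  A: 0 + 1(20.83) = 20.83
  B: 0 + 1(20.83) = 20.83
Total out = 85.13 kmol; y_B = 20.83 / 85.13 = 0.2447.

0.245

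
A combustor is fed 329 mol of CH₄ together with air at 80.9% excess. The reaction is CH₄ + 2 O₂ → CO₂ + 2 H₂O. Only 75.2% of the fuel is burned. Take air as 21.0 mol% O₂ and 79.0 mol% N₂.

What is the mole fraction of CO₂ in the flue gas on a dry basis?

Stoichiometric O₂ = 2 × 329 = 658 mol; O₂ fed = 658 × 1.809 = 1190 mol.
N₂ fed = 1190 × 79/21 = 4478 mol.
Fuel reacted = 0.752 × 329 → ξ = 247.4 mol.
Outlet (n = n₀ + ν ξ):
  CH₄: 329 − 1(247.4) = 81.59
  O₂: 1190 − 2(247.4) = 695.5
  N₂: 4478 (inert)
  CO₂: 0 + 1(247.4) = 247.4
  H₂O: 0 + 2(247.4) = 494.8
Dry total = 5502 mol; y_CO₂ (dry) = 247.4 / 5502 = 0.04496.

0.045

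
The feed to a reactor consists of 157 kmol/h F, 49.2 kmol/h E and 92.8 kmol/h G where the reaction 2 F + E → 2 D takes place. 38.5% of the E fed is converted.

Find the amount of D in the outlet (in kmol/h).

E reacted = 0.385 × 49.2 = 18.94 kmol/h; ν_E = −1, so ξ = 18.94/1 = 18.94 kmol/h.
Outlet amounts (n = n₀ + ν ξ):
  F: 157 − 2(18.94) = 119.1
  E: 49.2 − 1(18.94) = 30.26
  D: 0 + 2(18.94) = 37.88
  G: 92.8 (inert)

37.9 kmol/h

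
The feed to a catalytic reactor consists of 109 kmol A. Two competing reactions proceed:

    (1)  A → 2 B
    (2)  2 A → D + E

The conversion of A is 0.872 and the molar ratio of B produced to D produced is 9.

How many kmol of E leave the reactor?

14.6 kmol

Conversion of A: A consumed = 0.872 × 109 = 95.05 kmol = 1ξ₁ + 2ξ₂.
Selectivity: 2ξ₁ / (1ξ₂) = 9 → ξ₁ = 4.5 ξ₂.
Substitute: (1·4.5 + 2) ξ₂ = 95.05 → ξ₂ = 14.62 kmol, ξ₁ = 65.8 kmol.
Outlet amounts (n = n₀ + Σ ν·ξ):
  A: 109 − 1(65.8) − 2(14.62) = 13.95
  B: 0 + 2(65.8) = 131.6
  D: 0 + 1(14.62) = 14.62
  E: 0 + 1(14.62) = 14.62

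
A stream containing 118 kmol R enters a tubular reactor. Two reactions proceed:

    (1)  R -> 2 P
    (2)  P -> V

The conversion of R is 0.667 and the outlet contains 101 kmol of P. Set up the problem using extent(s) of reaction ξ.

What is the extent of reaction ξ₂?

Conversion of R: R consumed = 1ξ₁ = 0.667 × 118 → ξ₁ = 78.71 kmol.
P balance: n_P = 0 + 2ξ₁ − 1ξ₂ = 101 → ξ₂ = (2·78.71 − 101)/1 = 56.41 kmol.
Outlet amounts (n = n₀ + Σ ν·ξ):
  R: 118 − 1(78.71) = 39.29
  P: 0 + 2(78.71) − 1(56.41) = 101
  V: 0 + 1(56.41) = 56.41

ξ₂ = 56.4 kmol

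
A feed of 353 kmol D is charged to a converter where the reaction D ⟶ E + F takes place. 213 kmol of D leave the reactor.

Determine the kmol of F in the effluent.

140 kmol

For D: n = n₀ − 1ξ → 213 = 353 − 1ξ, giving ξ = 140 kmol.
Outlet amounts (n = n₀ + ν ξ):
  D: 353 − 1(140) = 213
  E: 0 + 1(140) = 140
  F: 0 + 1(140) = 140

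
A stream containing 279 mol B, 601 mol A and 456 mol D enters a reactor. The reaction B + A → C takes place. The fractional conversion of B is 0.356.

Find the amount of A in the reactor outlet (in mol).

502 mol

B reacted = 0.356 × 279 = 99.32 mol; ν_B = −1, so ξ = 99.32/1 = 99.32 mol.
Outlet amounts (n = n₀ + ν ξ):
  B: 279 − 1(99.32) = 179.7
  A: 601 − 1(99.32) = 501.7
  C: 0 + 1(99.32) = 99.32
  D: 456 (inert)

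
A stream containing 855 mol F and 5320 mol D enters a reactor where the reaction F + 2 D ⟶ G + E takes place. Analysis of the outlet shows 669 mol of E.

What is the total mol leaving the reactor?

5510 mol

For E: n = n₀ + 1ξ → 669 = 0 + 1ξ, giving ξ = 669 mol.
Outlet amounts (n = n₀ + ν ξ):
  F: 855 − 1(669) = 186
  D: 5320 − 2(669) = 3982
  G: 0 + 1(669) = 669
  E: 0 + 1(669) = 669
Total out = 186 + 3982 + 669 + 669 = 5506 mol.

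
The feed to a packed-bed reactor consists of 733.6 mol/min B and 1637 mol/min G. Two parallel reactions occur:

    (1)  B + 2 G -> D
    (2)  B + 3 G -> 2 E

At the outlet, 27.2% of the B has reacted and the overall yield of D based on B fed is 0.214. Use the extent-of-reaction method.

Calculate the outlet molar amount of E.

85.1 mol/min

Yield of D: 1ξ₁ / 733.6 = 0.214 → ξ₁ = 157 mol/min.
Conversion of B: 1ξ₁ + 1ξ₂ = 0.272 × 733.6 = 199.5 → ξ₂ = 42.55 mol/min.
Outlet amounts (n = n₀ + Σ ν·ξ):
  B: 733.6 − 1(157) − 1(42.55) = 534.1
  G: 1637 − 2(157) − 3(42.55) = 1195
  D: 0 + 1(157) = 157
  E: 0 + 2(42.55) = 85.1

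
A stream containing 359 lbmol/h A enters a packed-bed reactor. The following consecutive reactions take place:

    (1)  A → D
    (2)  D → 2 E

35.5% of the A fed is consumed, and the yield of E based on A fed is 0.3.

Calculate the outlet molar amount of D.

73.6 lbmol/h

Conversion of A: A consumed = 1ξ₁ = 0.355 × 359 → ξ₁ = 127.4 lbmol/h.
Yield of E: 2ξ₂ / 359 = 0.3 → ξ₂ = 53.85 lbmol/h.
Outlet amounts (n = n₀ + Σ ν·ξ):
  A: 359 − 1(127.4) = 231.6
  D: 0 + 1(127.4) − 1(53.85) = 73.59
  E: 0 + 2(53.85) = 107.7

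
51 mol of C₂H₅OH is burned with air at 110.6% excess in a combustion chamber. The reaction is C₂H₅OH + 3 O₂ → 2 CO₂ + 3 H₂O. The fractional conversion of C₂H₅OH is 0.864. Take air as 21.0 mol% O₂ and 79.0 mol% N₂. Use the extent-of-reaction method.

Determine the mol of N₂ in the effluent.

1210 mol

Stoichiometric O₂ = 3 × 51 = 153 mol; O₂ fed = 153 × 2.106 = 322.2 mol.
N₂ fed = 322.2 × 79/21 = 1212 mol.
Fuel reacted = 0.864 × 51 → ξ = 44.06 mol.
Outlet (n = n₀ + ν ξ):
  C₂H₅OH: 51 − 1(44.06) = 6.936
  O₂: 322.2 − 3(44.06) = 190
  N₂: 1212 (inert)
  CO₂: 0 + 2(44.06) = 88.13
  H₂O: 0 + 3(44.06) = 132.2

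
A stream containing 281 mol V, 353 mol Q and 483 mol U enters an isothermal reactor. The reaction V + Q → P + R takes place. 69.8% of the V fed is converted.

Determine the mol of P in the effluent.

V reacted = 0.698 × 281 = 196.1 mol; ν_V = −1, so ξ = 196.1/1 = 196.1 mol.
Outlet amounts (n = n₀ + ν ξ):
  V: 281 − 1(196.1) = 84.86
  Q: 353 − 1(196.1) = 156.9
  P: 0 + 1(196.1) = 196.1
  R: 0 + 1(196.1) = 196.1
  U: 483 (inert)

196 mol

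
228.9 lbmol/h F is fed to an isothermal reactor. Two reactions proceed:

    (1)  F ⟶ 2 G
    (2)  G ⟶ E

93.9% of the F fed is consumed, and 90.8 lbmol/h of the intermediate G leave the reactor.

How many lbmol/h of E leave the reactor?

339 lbmol/h

Conversion of F: F consumed = 1ξ₁ = 0.939 × 228.9 → ξ₁ = 214.9 lbmol/h.
G balance: n_G = 0 + 2ξ₁ − 1ξ₂ = 90.8 → ξ₂ = (2·214.9 − 90.8)/1 = 339.1 lbmol/h.
Outlet amounts (n = n₀ + Σ ν·ξ):
  F: 228.9 − 1(214.9) = 13.96
  G: 0 + 2(214.9) − 1(339.1) = 90.8
  E: 0 + 1(339.1) = 339.1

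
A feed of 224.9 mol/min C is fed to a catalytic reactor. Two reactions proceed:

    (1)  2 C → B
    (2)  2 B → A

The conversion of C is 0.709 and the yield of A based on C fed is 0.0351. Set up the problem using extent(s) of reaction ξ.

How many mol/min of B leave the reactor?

Conversion of C: C consumed = 2ξ₁ = 0.709 × 224.9 → ξ₁ = 79.73 mol/min.
Yield of A: 1ξ₂ / 224.9 = 0.0351 → ξ₂ = 7.894 mol/min.
Outlet amounts (n = n₀ + Σ ν·ξ):
  C: 224.9 − 2(79.73) = 65.45
  B: 0 + 1(79.73) − 2(7.894) = 63.94
  A: 0 + 1(7.894) = 7.894

63.9 mol/min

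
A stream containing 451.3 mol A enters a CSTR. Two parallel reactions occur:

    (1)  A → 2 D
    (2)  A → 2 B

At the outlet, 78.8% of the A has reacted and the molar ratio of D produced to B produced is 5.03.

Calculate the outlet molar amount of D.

593 mol

Conversion of A: A consumed = 0.788 × 451.3 = 355.6 mol = 1ξ₁ + 1ξ₂.
Selectivity: 2ξ₁ / (2ξ₂) = 5.03 → ξ₁ = 5.03 ξ₂.
Substitute: (1·5.03 + 1) ξ₂ = 355.6 → ξ₂ = 58.98 mol, ξ₁ = 296.6 mol.
Outlet amounts (n = n₀ + Σ ν·ξ):
  A: 451.3 − 1(296.6) − 1(58.98) = 95.68
  D: 0 + 2(296.6) = 593.3
  B: 0 + 2(58.98) = 118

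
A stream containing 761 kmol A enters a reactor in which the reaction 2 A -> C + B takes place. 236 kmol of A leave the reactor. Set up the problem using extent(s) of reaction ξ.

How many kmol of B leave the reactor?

262 kmol

For A: n = n₀ − 2ξ → 236 = 761 − 2ξ, giving ξ = 262.5 kmol.
Outlet amounts (n = n₀ + ν ξ):
  A: 761 − 2(262.5) = 236
  C: 0 + 1(262.5) = 262.5
  B: 0 + 1(262.5) = 262.5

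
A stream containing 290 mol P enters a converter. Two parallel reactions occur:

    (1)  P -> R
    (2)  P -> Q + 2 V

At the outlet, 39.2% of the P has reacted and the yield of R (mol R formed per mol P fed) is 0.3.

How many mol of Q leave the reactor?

26.7 mol

Yield of R: 1ξ₁ / 290 = 0.3 → ξ₁ = 87 mol.
Conversion of P: 1ξ₁ + 1ξ₂ = 0.392 × 290 = 113.7 → ξ₂ = 26.68 mol.
Outlet amounts (n = n₀ + Σ ν·ξ):
  P: 290 − 1(87) − 1(26.68) = 176.3
  R: 0 + 1(87) = 87
  Q: 0 + 1(26.68) = 26.68
  V: 0 + 2(26.68) = 53.36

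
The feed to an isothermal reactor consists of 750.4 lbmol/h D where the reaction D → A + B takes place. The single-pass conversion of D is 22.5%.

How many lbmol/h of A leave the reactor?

169 lbmol/h

D reacted = 0.225 × 750.4 = 168.8 lbmol/h; ν_D = −1, so ξ = 168.8/1 = 168.8 lbmol/h.
Outlet amounts (n = n₀ + ν ξ):
  D: 750.4 − 1(168.8) = 581.6
  A: 0 + 1(168.8) = 168.8
  B: 0 + 1(168.8) = 168.8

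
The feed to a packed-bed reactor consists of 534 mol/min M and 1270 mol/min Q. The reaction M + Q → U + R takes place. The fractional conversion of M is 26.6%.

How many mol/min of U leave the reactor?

142 mol/min

M reacted = 0.266 × 534 = 142 mol/min; ν_M = −1, so ξ = 142/1 = 142 mol/min.
Outlet amounts (n = n₀ + ν ξ):
  M: 534 − 1(142) = 392
  Q: 1270 − 1(142) = 1128
  U: 0 + 1(142) = 142
  R: 0 + 1(142) = 142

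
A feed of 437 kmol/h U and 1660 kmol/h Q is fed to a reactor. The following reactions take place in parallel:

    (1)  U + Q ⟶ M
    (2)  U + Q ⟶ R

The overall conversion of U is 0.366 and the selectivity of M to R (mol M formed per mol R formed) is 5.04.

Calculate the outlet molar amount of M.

133 kmol/h

Conversion of U: U consumed = 0.366 × 437 = 159.9 kmol/h = 1ξ₁ + 1ξ₂.
Selectivity: 1ξ₁ / (1ξ₂) = 5.04 → ξ₁ = 5.04 ξ₂.
Substitute: (1·5.04 + 1) ξ₂ = 159.9 → ξ₂ = 26.48 kmol/h, ξ₁ = 133.5 kmol/h.
Outlet amounts (n = n₀ + Σ ν·ξ):
  U: 437 − 1(133.5) − 1(26.48) = 277.1
  Q: 1660 − 1(133.5) − 1(26.48) = 1500
  M: 0 + 1(133.5) = 133.5
  R: 0 + 1(26.48) = 26.48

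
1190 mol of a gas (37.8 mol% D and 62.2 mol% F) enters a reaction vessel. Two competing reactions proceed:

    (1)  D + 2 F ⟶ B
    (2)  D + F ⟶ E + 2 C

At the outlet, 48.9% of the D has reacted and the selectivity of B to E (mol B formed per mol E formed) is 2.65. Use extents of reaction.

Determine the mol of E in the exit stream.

60.3 mol

Conversion of D: D consumed = 0.489 × 449.8 = 220 mol = 1ξ₁ + 1ξ₂.
Selectivity: 1ξ₁ / (1ξ₂) = 2.65 → ξ₁ = 2.65 ξ₂.
Substitute: (1·2.65 + 1) ξ₂ = 220 → ξ₂ = 60.26 mol, ξ₁ = 159.7 mol.
Outlet amounts (n = n₀ + Σ ν·ξ):
  D: 449.8 − 1(159.7) − 1(60.26) = 229.9
  F: 740.2 − 2(159.7) − 1(60.26) = 360.5
  B: 0 + 1(159.7) = 159.7
  E: 0 + 1(60.26) = 60.26
  C: 0 + 2(60.26) = 120.5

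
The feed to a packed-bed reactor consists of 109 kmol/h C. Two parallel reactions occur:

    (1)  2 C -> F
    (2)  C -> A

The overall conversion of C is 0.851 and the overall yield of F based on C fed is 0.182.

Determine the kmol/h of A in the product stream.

Yield of F: 1ξ₁ / 109 = 0.182 → ξ₁ = 19.84 kmol/h.
Conversion of C: 2ξ₁ + 1ξ₂ = 0.851 × 109 = 92.76 → ξ₂ = 53.08 kmol/h.
Outlet amounts (n = n₀ + Σ ν·ξ):
  C: 109 − 2(19.84) − 1(53.08) = 16.24
  F: 0 + 1(19.84) = 19.84
  A: 0 + 1(53.08) = 53.08

53.1 kmol/h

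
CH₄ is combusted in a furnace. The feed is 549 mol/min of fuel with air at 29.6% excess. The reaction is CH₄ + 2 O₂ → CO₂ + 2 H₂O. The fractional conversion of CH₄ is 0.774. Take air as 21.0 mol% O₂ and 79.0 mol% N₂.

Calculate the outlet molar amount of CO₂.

Stoichiometric O₂ = 2 × 549 = 1098 mol/min; O₂ fed = 1098 × 1.296 = 1423 mol/min.
N₂ fed = 1423 × 79/21 = 5353 mol/min.
Fuel reacted = 0.774 × 549 → ξ = 424.9 mol/min.
Outlet (n = n₀ + ν ξ):
  CH₄: 549 − 1(424.9) = 124.1
  O₂: 1423 − 2(424.9) = 573.2
  N₂: 5353 (inert)
  CO₂: 0 + 1(424.9) = 424.9
  H₂O: 0 + 2(424.9) = 849.9

425 mol/min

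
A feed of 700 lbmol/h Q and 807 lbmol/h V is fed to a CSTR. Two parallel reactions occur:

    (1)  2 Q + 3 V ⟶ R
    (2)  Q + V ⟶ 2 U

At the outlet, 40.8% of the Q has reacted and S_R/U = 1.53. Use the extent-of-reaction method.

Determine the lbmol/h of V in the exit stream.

399 lbmol/h

Conversion of Q: Q consumed = 0.408 × 700 = 285.6 lbmol/h = 2ξ₁ + 1ξ₂.
Selectivity: 1ξ₁ / (2ξ₂) = 1.53 → ξ₁ = 3.06 ξ₂.
Substitute: (2·3.06 + 1) ξ₂ = 285.6 → ξ₂ = 40.11 lbmol/h, ξ₁ = 122.7 lbmol/h.
Outlet amounts (n = n₀ + Σ ν·ξ):
  Q: 700 − 2(122.7) − 1(40.11) = 414.4
  V: 807 − 3(122.7) − 1(40.11) = 398.7
  R: 0 + 1(122.7) = 122.7
  U: 0 + 2(40.11) = 80.22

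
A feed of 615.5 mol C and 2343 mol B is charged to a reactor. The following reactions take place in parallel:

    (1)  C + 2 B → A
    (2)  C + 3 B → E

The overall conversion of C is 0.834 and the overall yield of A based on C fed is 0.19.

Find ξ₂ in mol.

Yield of A: 1ξ₁ / 615.5 = 0.19 → ξ₁ = 116.9 mol.
Conversion of C: 1ξ₁ + 1ξ₂ = 0.834 × 615.5 = 513.3 → ξ₂ = 396.4 mol.
Outlet amounts (n = n₀ + Σ ν·ξ):
  C: 615.5 − 1(116.9) − 1(396.4) = 102.2
  B: 2343 − 2(116.9) − 3(396.4) = 920
  A: 0 + 1(116.9) = 116.9
  E: 0 + 1(396.4) = 396.4

ξ₂ = 396 mol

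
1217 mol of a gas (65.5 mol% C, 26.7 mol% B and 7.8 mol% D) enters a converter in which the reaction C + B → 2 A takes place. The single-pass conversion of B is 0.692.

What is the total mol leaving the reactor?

B reacted = 0.692 × 324.9 = 224.9 mol; ν_B = −1, so ξ = 224.9/1 = 224.9 mol.
Outlet amounts (n = n₀ + ν ξ):
  C: 797.1 − 1(224.9) = 572.3
  B: 324.9 − 1(224.9) = 100.1
  A: 0 + 2(224.9) = 449.7
  D: 94.93 (inert)
Total out = 572.3 + 100.1 + 449.7 + 94.93 = 1217 mol.

1220 mol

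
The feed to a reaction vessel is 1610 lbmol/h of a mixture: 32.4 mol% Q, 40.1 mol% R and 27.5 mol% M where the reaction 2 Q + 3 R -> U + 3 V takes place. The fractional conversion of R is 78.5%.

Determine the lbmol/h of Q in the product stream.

184 lbmol/h

R reacted = 0.785 × 645.6 = 506.8 lbmol/h; ν_R = −3, so ξ = 506.8/3 = 168.9 lbmol/h.
Outlet amounts (n = n₀ + ν ξ):
  Q: 521.6 − 2(168.9) = 183.8
  R: 645.6 − 3(168.9) = 138.8
  U: 0 + 1(168.9) = 168.9
  V: 0 + 3(168.9) = 506.8
  M: 442.8 (inert)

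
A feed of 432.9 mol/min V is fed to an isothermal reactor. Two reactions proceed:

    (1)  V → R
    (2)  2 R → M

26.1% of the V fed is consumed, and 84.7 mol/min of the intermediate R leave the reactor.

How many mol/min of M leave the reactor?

Conversion of V: V consumed = 1ξ₁ = 0.261 × 432.9 → ξ₁ = 113 mol/min.
R balance: n_R = 0 + 1ξ₁ − 2ξ₂ = 84.7 → ξ₂ = (1·113 − 84.7)/2 = 14.14 mol/min.
Outlet amounts (n = n₀ + Σ ν·ξ):
  V: 432.9 − 1(113) = 319.9
  R: 0 + 1(113) − 2(14.14) = 84.7
  M: 0 + 1(14.14) = 14.14

14.1 mol/min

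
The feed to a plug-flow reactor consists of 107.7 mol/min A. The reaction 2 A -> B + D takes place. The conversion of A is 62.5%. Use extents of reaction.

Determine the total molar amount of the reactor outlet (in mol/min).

108 mol/min

A reacted = 0.625 × 107.7 = 67.31 mol/min; ν_A = −2, so ξ = 67.31/2 = 33.66 mol/min.
Outlet amounts (n = n₀ + ν ξ):
  A: 107.7 − 2(33.66) = 40.39
  B: 0 + 1(33.66) = 33.66
  D: 0 + 1(33.66) = 33.66
Total out = 40.39 + 33.66 + 33.66 = 107.7 mol/min.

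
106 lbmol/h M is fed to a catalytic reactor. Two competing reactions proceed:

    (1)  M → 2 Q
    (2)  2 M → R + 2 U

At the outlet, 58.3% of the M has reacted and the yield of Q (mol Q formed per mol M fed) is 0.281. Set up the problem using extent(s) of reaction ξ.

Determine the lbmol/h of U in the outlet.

46.9 lbmol/h

Yield of Q: 2ξ₁ / 106 = 0.281 → ξ₁ = 14.89 lbmol/h.
Conversion of M: 1ξ₁ + 2ξ₂ = 0.583 × 106 = 61.8 → ξ₂ = 23.45 lbmol/h.
Outlet amounts (n = n₀ + Σ ν·ξ):
  M: 106 − 1(14.89) − 2(23.45) = 44.2
  Q: 0 + 2(14.89) = 29.79
  R: 0 + 1(23.45) = 23.45
  U: 0 + 2(23.45) = 46.9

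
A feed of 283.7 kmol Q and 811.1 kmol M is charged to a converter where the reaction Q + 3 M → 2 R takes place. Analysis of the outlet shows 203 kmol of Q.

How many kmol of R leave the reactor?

161 kmol

For Q: n = n₀ − 1ξ → 203 = 283.7 − 1ξ, giving ξ = 80.7 kmol.
Outlet amounts (n = n₀ + ν ξ):
  Q: 283.7 − 1(80.7) = 203
  M: 811.1 − 3(80.7) = 569
  R: 0 + 2(80.7) = 161.4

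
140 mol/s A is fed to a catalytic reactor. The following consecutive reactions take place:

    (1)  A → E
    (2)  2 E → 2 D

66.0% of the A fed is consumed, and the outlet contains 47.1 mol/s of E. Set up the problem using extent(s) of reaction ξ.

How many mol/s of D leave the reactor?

45.3 mol/s

Conversion of A: A consumed = 1ξ₁ = 0.66 × 140 → ξ₁ = 92.4 mol/s.
E balance: n_E = 0 + 1ξ₁ − 2ξ₂ = 47.1 → ξ₂ = (1·92.4 − 47.1)/2 = 22.65 mol/s.
Outlet amounts (n = n₀ + Σ ν·ξ):
  A: 140 − 1(92.4) = 47.6
  E: 0 + 1(92.4) − 2(22.65) = 47.1
  D: 0 + 2(22.65) = 45.3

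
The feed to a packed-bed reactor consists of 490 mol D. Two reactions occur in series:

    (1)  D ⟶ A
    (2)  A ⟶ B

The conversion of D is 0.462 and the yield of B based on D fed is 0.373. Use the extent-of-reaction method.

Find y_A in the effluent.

Conversion of D: D consumed = 1ξ₁ = 0.462 × 490 → ξ₁ = 226.4 mol.
Yield of B: 1ξ₂ / 490 = 0.373 → ξ₂ = 182.8 mol.
Outlet amounts (n = n₀ + Σ ν·ξ):
  D: 490 − 1(226.4) = 263.6
  A: 0 + 1(226.4) − 1(182.8) = 43.61
  B: 0 + 1(182.8) = 182.8
Total out = 490 mol; y_A = 43.61 / 490 = 0.089.

0.089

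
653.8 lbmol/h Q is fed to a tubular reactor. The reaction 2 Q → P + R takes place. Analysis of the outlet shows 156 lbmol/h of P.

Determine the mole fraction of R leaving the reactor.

0.239

For P: n = n₀ + 1ξ → 156 = 0 + 1ξ, giving ξ = 156 lbmol/h.
Outlet amounts (n = n₀ + ν ξ):
  Q: 653.8 − 2(156) = 341.8
  P: 0 + 1(156) = 156
  R: 0 + 1(156) = 156
Total out = 653.8 lbmol/h; y_R = 156 / 653.8 = 0.2386.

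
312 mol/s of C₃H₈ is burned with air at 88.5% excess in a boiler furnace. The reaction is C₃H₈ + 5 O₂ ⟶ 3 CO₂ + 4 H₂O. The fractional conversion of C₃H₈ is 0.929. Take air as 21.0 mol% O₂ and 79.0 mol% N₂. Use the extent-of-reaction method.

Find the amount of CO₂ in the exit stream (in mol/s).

Stoichiometric O₂ = 5 × 312 = 1560 mol/s; O₂ fed = 1560 × 1.885 = 2941 mol/s.
N₂ fed = 2941 × 79/21 = 11060 mol/s.
Fuel reacted = 0.929 × 312 → ξ = 289.8 mol/s.
Outlet (n = n₀ + ν ξ):
  C₃H₈: 312 − 1(289.8) = 22.15
  O₂: 2941 − 5(289.8) = 1491
  N₂: 11060 (inert)
  CO₂: 0 + 3(289.8) = 869.5
  H₂O: 0 + 4(289.8) = 1159

870 mol/s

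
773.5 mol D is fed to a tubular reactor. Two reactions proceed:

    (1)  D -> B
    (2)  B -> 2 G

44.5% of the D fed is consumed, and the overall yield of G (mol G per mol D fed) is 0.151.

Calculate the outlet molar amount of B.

286 mol

Conversion of D: D consumed = 1ξ₁ = 0.445 × 773.5 → ξ₁ = 344.2 mol.
Yield of G: 2ξ₂ / 773.5 = 0.151 → ξ₂ = 58.4 mol.
Outlet amounts (n = n₀ + Σ ν·ξ):
  D: 773.5 − 1(344.2) = 429.3
  B: 0 + 1(344.2) − 1(58.4) = 285.8
  G: 0 + 2(58.4) = 116.8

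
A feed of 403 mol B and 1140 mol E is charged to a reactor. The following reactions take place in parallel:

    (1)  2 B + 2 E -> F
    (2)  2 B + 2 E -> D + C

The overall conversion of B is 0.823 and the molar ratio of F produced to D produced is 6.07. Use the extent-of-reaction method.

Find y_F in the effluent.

Conversion of B: B consumed = 0.823 × 403 = 331.7 mol = 2ξ₁ + 2ξ₂.
Selectivity: 1ξ₁ / (1ξ₂) = 6.07 → ξ₁ = 6.07 ξ₂.
Substitute: (2·6.07 + 2) ξ₂ = 331.7 → ξ₂ = 23.46 mol, ξ₁ = 142.4 mol.
Outlet amounts (n = n₀ + Σ ν·ξ):
  B: 403 − 2(142.4) − 2(23.46) = 71.33
  E: 1140 − 2(142.4) − 2(23.46) = 808.3
  F: 0 + 1(142.4) = 142.4
  D: 0 + 1(23.46) = 23.46
  C: 0 + 1(23.46) = 23.46
Total out = 1069 mol; y_F = 142.4 / 1069 = 0.1332.

0.133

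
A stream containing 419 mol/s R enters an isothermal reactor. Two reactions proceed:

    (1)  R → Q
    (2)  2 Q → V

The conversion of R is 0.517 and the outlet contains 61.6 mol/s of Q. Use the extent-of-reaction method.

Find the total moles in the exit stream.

Conversion of R: R consumed = 1ξ₁ = 0.517 × 419 → ξ₁ = 216.6 mol/s.
Q balance: n_Q = 0 + 1ξ₁ − 2ξ₂ = 61.6 → ξ₂ = (1·216.6 − 61.6)/2 = 77.51 mol/s.
Outlet amounts (n = n₀ + Σ ν·ξ):
  R: 419 − 1(216.6) = 202.4
  Q: 0 + 1(216.6) − 2(77.51) = 61.6
  V: 0 + 1(77.51) = 77.51
Total out = 202.4 + 61.6 + 77.51 = 341.5 mol/s.

341 mol/s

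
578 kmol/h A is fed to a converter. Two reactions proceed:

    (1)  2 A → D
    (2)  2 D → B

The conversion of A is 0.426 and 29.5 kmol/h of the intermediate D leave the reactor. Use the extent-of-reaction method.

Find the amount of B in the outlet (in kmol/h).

46.8 kmol/h

Conversion of A: A consumed = 2ξ₁ = 0.426 × 578 → ξ₁ = 123.1 kmol/h.
D balance: n_D = 0 + 1ξ₁ − 2ξ₂ = 29.5 → ξ₂ = (1·123.1 − 29.5)/2 = 46.81 kmol/h.
Outlet amounts (n = n₀ + Σ ν·ξ):
  A: 578 − 2(123.1) = 331.8
  D: 0 + 1(123.1) − 2(46.81) = 29.5
  B: 0 + 1(46.81) = 46.81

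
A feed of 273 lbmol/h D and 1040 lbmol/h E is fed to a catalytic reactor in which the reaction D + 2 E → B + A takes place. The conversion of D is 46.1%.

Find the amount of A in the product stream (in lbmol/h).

126 lbmol/h

D reacted = 0.461 × 273 = 125.9 lbmol/h; ν_D = −1, so ξ = 125.9/1 = 125.9 lbmol/h.
Outlet amounts (n = n₀ + ν ξ):
  D: 273 − 1(125.9) = 147.1
  E: 1040 − 2(125.9) = 788.3
  B: 0 + 1(125.9) = 125.9
  A: 0 + 1(125.9) = 125.9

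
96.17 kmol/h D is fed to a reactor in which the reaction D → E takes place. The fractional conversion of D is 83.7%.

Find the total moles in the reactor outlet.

D reacted = 0.837 × 96.17 = 80.49 kmol/h; ν_D = −1, so ξ = 80.49/1 = 80.49 kmol/h.
Outlet amounts (n = n₀ + ν ξ):
  D: 96.17 − 1(80.49) = 15.68
  E: 0 + 1(80.49) = 80.49
Total out = 15.68 + 80.49 = 96.17 kmol/h.

96.2 kmol/h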